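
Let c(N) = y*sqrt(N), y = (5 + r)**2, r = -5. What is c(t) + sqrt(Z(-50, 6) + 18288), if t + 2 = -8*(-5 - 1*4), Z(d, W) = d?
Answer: sqrt(18238) ≈ 135.05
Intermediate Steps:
y = 0 (y = (5 - 5)**2 = 0**2 = 0)
t = 70 (t = -2 - 8*(-5 - 1*4) = -2 - 8*(-5 - 4) = -2 - 8*(-9) = -2 + 72 = 70)
c(N) = 0 (c(N) = 0*sqrt(N) = 0)
c(t) + sqrt(Z(-50, 6) + 18288) = 0 + sqrt(-50 + 18288) = 0 + sqrt(18238) = sqrt(18238)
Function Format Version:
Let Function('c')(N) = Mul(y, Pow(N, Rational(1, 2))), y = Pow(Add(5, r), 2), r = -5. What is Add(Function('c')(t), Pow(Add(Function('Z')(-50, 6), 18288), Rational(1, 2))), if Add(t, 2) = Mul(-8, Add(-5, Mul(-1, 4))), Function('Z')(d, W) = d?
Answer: Pow(18238, Rational(1, 2)) ≈ 135.05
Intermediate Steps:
y = 0 (y = Pow(Add(5, -5), 2) = Pow(0, 2) = 0)
t = 70 (t = Add(-2, Mul(-8, Add(-5, Mul(-1, 4)))) = Add(-2, Mul(-8, Add(-5, -4))) = Add(-2, Mul(-8, -9)) = Add(-2, 72) = 70)
Function('c')(N) = 0 (Function('c')(N) = Mul(0, Pow(N, Rational(1, 2))) = 0)
Add(Function('c')(t), Pow(Add(Function('Z')(-50, 6), 18288), Rational(1, 2))) = Add(0, Pow(Add(-50, 18288), Rational(1, 2))) = Add(0, Pow(18238, Rational(1, 2))) = Pow(18238, Rational(1, 2))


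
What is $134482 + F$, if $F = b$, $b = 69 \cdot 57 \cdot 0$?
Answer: $134482$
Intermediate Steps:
$b = 0$ ($b = 3933 \cdot 0 = 0$)
$F = 0$
$134482 + F = 134482 + 0 = 134482$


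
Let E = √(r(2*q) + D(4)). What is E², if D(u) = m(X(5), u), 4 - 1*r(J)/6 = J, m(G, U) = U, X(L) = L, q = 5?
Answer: -32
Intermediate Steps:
r(J) = 24 - 6*J
D(u) = u
E = 4*I*√2 (E = √((24 - 12*5) + 4) = √((24 - 6*10) + 4) = √((24 - 60) + 4) = √(-36 + 4) = √(-32) = 4*I*√2 ≈ 5.6569*I)
E² = (4*I*√2)² = -32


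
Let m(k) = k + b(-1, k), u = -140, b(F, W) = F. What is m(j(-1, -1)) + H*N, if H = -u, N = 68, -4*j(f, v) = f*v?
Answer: 38075/4 ≈ 9518.8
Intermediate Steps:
j(f, v) = -f*v/4
m(k) = -1 + k (m(k) = k - 1 = -1 + k)
H = 140 (H = -1*(-140) = 140)
m(j(-1, -1)) + H*N = (-1 - 1/4*(-1)*(-1)) + 140*68 = (-1 - 1/4) + 9520 = -5/4 + 9520 = 38075/4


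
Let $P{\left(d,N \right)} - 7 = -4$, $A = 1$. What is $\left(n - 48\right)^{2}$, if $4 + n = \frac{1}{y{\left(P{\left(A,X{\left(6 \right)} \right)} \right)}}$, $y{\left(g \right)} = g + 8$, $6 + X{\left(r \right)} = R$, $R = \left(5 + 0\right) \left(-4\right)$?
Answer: $\frac{326041}{121} \approx 2694.6$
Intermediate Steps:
$R = -20$ ($R = 5 \left(-4\right) = -20$)
$X{\left(r \right)} = -26$ ($X{\left(r \right)} = -6 - 20 = -26$)
$P{\left(d,N \right)} = 3$ ($P{\left(d,N \right)} = 7 - 4 = 3$)
$y{\left(g \right)} = 8 + g$
$n = - \frac{43}{11}$ ($n = -4 + \frac{1}{8 + 3} = -4 + \frac{1}{11} = - \frac{43}{11} \approx -3.9091$)
$\left(n - 48\right)^{2} = \left(- \frac{43}{11} - 48\right)^{2} = \left(- \frac{571}{11}\right)^{2} = \frac{326041}{121}$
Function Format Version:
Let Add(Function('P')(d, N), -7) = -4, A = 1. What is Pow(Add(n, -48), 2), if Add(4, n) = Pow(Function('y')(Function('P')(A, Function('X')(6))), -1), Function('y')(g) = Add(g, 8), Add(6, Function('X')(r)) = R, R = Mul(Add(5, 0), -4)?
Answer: Rational(326041, 121) ≈ 2694.6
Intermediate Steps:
R = -20 (R = Mul(5, -4) = -20)
Function('X')(r) = -26 (Function('X')(r) = Add(-6, -20) = -26)
Function('P')(d, N) = 3 (Function('P')(d, N) = Add(7, -4) = 3)
Function('y')(g) = Add(8, g)
n = Rational(-43, 11) (n = Add(-4, Pow(Add(8, 3), -1)) = Add(-4, Pow(11, -1)) = Add(-4, Rational(1, 11)) = Rational(-43, 11) ≈ -3.9091)
Pow(Add(n, -48), 2) = Pow(Add(Rational(-43, 11), -48), 2) = Pow(Rational(-571, 11), 2) = Rational(326041, 121)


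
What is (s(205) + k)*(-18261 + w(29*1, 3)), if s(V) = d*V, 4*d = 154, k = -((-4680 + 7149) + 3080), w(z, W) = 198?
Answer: -84661281/2 ≈ -4.2331e+7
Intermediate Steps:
k = -5549 (k = -(2469 + 3080) = -1*5549 = -5549)
d = 77/2 (d = (¼)*154 = 77/2 ≈ 38.500)
s(V) = 77*V/2
(s(205) + k)*(-18261 + w(29*1, 3)) = ((77/2)*205 - 5549)*(-18261 + 198) = (15785/2 - 5549)*(-18063) = (4687/2)*(-18063) = -84661281/2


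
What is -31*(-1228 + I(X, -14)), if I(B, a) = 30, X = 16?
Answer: 37138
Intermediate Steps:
-31*(-1228 + I(X, -14)) = -31*(-1228 + 30) = -31*(-1198) = 37138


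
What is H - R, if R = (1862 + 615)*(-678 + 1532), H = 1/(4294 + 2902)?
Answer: -15222116167/7196 ≈ -2.1154e+6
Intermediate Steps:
H = 1/7196 ≈ 0.00013897
R = 2115358 (R = 2477*854 = 2115358)
H - R = 1/7196 - 1*2115358 = 1/7196 - 2115358 = -15222116167/7196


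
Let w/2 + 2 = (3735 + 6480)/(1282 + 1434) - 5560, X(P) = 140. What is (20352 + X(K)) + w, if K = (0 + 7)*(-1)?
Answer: 12731959/1358 ≈ 9375.5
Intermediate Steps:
K = -7 (K = 7*(-1) = -7)
w = -15096177/1358 (w = -4 + 2*((3735 + 6480)/(1282 + 1434) - 5560) = -4 + 2*(10215/2716 - 5560) = -4 + 2*(-15090745/2716) = -4 - 15090745/1358 = -15096177/1358 ≈ -11116.)
(20352 + X(K)) + w = (20352 + 140) - 15096177/1358 = 20492 - 15096177/1358 = 12731959/1358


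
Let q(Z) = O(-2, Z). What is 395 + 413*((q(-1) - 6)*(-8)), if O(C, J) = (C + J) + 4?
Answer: 16915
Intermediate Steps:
O(C, J) = 4 + C + J
q(Z) = 2 + Z (q(Z) = 4 - 2 + Z = 2 + Z)
395 + 413*((q(-1) - 6)*(-8)) = 395 + 413*(((2 - 1) - 6)*(-8)) = 395 + 413*((1 - 6)*(-8)) = 395 + 413*(-5*(-8)) = 395 + 413*40 = 395 + 16520 = 16915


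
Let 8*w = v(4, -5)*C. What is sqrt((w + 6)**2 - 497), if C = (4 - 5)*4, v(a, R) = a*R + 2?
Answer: 4*I*sqrt(17) ≈ 16.492*I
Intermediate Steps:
v(a, R) = 2 + R*a (v(a, R) = R*a + 2 = 2 + R*a)
C = -4 (C = -1*4 = -4)
w = 9 (w = ((2 - 5*4)*(-4))/8 = ((2 - 20)*(-4))/8 = (-18*(-4))/8 = (1/8)*72 = 9)
sqrt((w + 6)**2 - 497) = sqrt((9 + 6)**2 - 497) = sqrt(15**2 - 497) = sqrt(225 - 497) = sqrt(-272) = 4*I*sqrt(17)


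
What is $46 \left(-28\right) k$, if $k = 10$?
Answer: $-12880$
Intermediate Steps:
$46 \left(-28\right) k = 46 \left(-28\right) 10 = \left(-1288\right) 10 = -12880$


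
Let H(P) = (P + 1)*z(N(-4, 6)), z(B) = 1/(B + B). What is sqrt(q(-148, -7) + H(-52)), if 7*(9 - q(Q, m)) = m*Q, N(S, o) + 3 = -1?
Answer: I*sqrt(2122)/4 ≈ 11.516*I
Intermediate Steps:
N(S, o) = -4 (N(S, o) = -3 - 1 = -4)
z(B) = 1/(2*B)
H(P) = -1/8 - P/8 (H(P) = (P + 1)*((1/2)/(-4)) = (1 + P)*((1/2)*(-1/4)) = (1 + P)*(-1/8) = -1/8 - P/8)
q(Q, m) = 9 - Q*m/7 (q(Q, m) = 9 - m*Q/7 = 9 - Q*m/7)
sqrt(q(-148, -7) + H(-52)) = sqrt((9 - 1/7*(-148)*(-7)) + (-1/8 - 1/8*(-52))) = sqrt((9 - 148) + (-1/8 + 13/2)) = sqrt(-139 + 51/8) = sqrt(-1061/8) = I*sqrt(2122)/4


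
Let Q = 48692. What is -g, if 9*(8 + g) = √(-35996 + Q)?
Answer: 8 - 46*√6/9 ≈ -4.5196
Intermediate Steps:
g = -8 + 46*√6/9 (g = -8 + √(-35996 + 48692)/9 = -8 + √12696/9 = -8 + (46*√6)/9 = -8 + 46*√6/9 ≈ 4.5196)
-g = -(-8 + 46*√6/9) = 8 - 46*√6/9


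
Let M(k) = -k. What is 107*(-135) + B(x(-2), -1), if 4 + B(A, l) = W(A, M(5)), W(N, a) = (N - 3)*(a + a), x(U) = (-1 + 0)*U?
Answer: -14439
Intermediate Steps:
x(U) = -U
W(N, a) = 2*a*(-3 + N) (W(N, a) = (-3 + N)*(2*a) = 2*a*(-3 + N))
B(A, l) = 26 - 10*A (B(A, l) = -4 + 2*(-1*5)*(-3 + A) = -4 + 2*(-5)*(-3 + A) = -4 + (30 - 10*A) = 26 - 10*A)
107*(-135) + B(x(-2), -1) = 107*(-135) + (26 - (-10)*(-2)) = -14445 + (26 - 10*2) = -14445 + (26 - 20) = -14445 + 6 = -14439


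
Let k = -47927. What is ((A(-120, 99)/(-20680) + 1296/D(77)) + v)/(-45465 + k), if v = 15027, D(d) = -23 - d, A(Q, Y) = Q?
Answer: -97028271/603545800 ≈ -0.16076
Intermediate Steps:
((A(-120, 99)/(-20680) + 1296/D(77)) + v)/(-45465 + k) = ((-120/(-20680) + 1296/(-23 - 1*77)) + 15027)/(-45465 - 47927) = ((-120*(-1/20680) + 1296/(-23 - 77)) + 15027)/(-93392) = ((3/517 + 1296/(-100)) + 15027)*(-1/93392) = ((3/517 + 1296*(-1/100)) + 15027)*(-1/93392) = ((3/517 - 324/25) + 15027)*(-1/93392) = (-167433/12925 + 15027)*(-1/93392) = (194056542/12925)*(-1/93392) = -97028271/603545800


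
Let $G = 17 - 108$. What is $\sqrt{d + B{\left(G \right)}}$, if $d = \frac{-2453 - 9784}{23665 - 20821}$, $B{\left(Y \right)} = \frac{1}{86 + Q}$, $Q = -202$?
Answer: $\frac{8 i \sqrt{3182199}}{6873} \approx 2.0764 i$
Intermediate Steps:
$G = -91$ ($G = 17 - 108 = -91$)
$B{\left(Y \right)} = - \frac{1}{116}$ ($B{\left(Y \right)} = \frac{1}{86 - 202} = \frac{1}{-116} = - \frac{1}{116}$)
$d = - \frac{4079}{948}$ ($d = - \frac{12237}{2844} = \left(-12237\right) \frac{1}{2844} = - \frac{4079}{948} \approx -4.3027$)
$\sqrt{d + B{\left(G \right)}} = \sqrt{- \frac{4079}{948} - \frac{1}{116}} = \sqrt{- \frac{29632}{6873}} = \frac{8 i \sqrt{3182199}}{6873}$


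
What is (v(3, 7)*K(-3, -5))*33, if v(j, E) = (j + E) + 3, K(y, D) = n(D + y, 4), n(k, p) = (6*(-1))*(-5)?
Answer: 12870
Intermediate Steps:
n(k, p) = 30 (n(k, p) = -6*(-5) = 30)
K(y, D) = 30
v(j, E) = 3 + E + j (v(j, E) = (E + j) + 3 = 3 + E + j)
(v(3, 7)*K(-3, -5))*33 = ((3 + 7 + 3)*30)*33 = (13*30)*33 = 390*33 = 12870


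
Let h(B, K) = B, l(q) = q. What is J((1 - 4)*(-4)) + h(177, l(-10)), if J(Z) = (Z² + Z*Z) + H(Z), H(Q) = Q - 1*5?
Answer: 472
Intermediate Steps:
H(Q) = -5 + Q (H(Q) = Q - 5 = -5 + Q)
J(Z) = -5 + Z + 2*Z² (J(Z) = (Z² + Z*Z) + (-5 + Z) = (Z² + Z²) + (-5 + Z) = 2*Z² + (-5 + Z) = -5 + Z + 2*Z²)
J((1 - 4)*(-4)) + h(177, l(-10)) = (-5 + (1 - 4)*(-4) + 2*((1 - 4)*(-4))²) + 177 = (-5 - 3*(-4) + 2*(-3*(-4))²) + 177 = (-5 + 12 + 2*12²) + 177 = (-5 + 12 + 2*144) + 177 = (-5 + 12 + 288) + 177 = 295 + 177 = 472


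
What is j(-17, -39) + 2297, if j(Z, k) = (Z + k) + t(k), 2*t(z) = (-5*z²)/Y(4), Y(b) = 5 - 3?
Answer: 1359/4 ≈ 339.75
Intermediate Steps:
Y(b) = 2
t(z) = -5*z²/4 (t(z) = (-5*z²/2)/2 = -5*z²/4)
j(Z, k) = Z + k - 5*k²/4 (j(Z, k) = (Z + k) - 5*k²/4 = Z + k - 5*k²/4)
j(-17, -39) + 2297 = (-17 - 39 - 5/4*(-39)²) + 2297 = (-17 - 39 - 5/4*1521) + 2297 = (-17 - 39 - 7605/4) + 2297 = -7829/4 + 2297 = 1359/4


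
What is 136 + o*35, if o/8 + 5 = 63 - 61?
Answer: -704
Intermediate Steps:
o = -24 (o = -40 + 8*(63 - 61) = -40 + 8*2 = -40 + 16 = -24)
136 + o*35 = 136 - 24*35 = 136 - 840 = -704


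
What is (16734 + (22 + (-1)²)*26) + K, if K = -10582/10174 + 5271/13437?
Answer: 394889191906/22784673 ≈ 17331.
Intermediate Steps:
K = -14760530/22784673 (K = -10582*1/10174 + 5271*(1/13437) = -5291/5087 + 1757/4479 = -14760530/22784673 ≈ -0.64783)
(16734 + (22 + (-1)²)*26) + K = (16734 + (22 + (-1)²)*26) - 14760530/22784673 = (16734 + (22 + 1)*26) - 14760530/22784673 = (16734 + 23*26) - 14760530/22784673 = (16734 + 598) - 14760530/22784673 = 17332 - 14760530/22784673 = 394889191906/22784673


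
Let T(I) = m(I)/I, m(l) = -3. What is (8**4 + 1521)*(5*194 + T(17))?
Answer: 92607479/17 ≈ 5.4475e+6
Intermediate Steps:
T(I) = -3/I
(8**4 + 1521)*(5*194 + T(17)) = (8**4 + 1521)*(5*194 - 3/17) = (4096 + 1521)*(970 - 3*1/17) = 5617*(970 - 3/17) = 5617*(16487/17) = 92607479/17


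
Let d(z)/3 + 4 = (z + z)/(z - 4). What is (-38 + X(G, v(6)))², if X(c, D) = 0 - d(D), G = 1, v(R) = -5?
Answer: 7744/9 ≈ 860.44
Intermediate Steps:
d(z) = -12 + 6*z/(-4 + z) (d(z) = -12 + 3*((z + z)/(z - 4)) = -12 + 3*((2*z)/(-4 + z)) = -12 + 3*(2*z/(-4 + z)) = -12 + 6*z/(-4 + z))
X(c, D) = -6*(8 - D)/(-4 + D) (X(c, D) = 0 - 6*(8 - D)/(-4 + D) = -6*(8 - D)/(-4 + D))
(-38 + X(G, v(6)))² = (-38 + 6*(-8 - 5)/(-4 - 5))² = (-38 + 6*(-13)/(-9))² = (-38 + 6*(-⅑)*(-13))² = (-38 + 26/3)² = (-88/3)² = 7744/9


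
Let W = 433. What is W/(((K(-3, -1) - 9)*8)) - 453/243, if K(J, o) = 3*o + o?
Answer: -50777/8424 ≈ -6.0277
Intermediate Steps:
K(J, o) = 4*o
W/(((K(-3, -1) - 9)*8)) - 453/243 = 433/(((4*(-1) - 9)*8)) - 453/243 = 433/(((-4 - 9)*8)) - 453*1/243 = 433/((-13*8)) - 151/81 = 433/(-104) - 151/81 = 433*(-1/104) - 151/81 = -433/104 - 151/81 = -50777/8424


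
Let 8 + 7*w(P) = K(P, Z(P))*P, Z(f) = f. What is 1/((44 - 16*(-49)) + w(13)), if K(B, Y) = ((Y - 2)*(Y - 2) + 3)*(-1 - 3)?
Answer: -7/660 ≈ -0.010606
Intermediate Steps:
K(B, Y) = -12 - 4*(-2 + Y)**2 (K(B, Y) = ((-2 + Y)*(-2 + Y) + 3)*(-4) = ((-2 + Y)**2 + 3)*(-4) = (3 + (-2 + Y)**2)*(-4) = -12 - 4*(-2 + Y)**2)
w(P) = -8/7 + P*(-12 - 4*(-2 + P)**2)/7 (w(P) = -8/7 + ((-12 - 4*(-2 + P)**2)*P)/7 = -8/7 + (P*(-12 - 4*(-2 + P)**2))/7 = -8/7 + P*(-12 - 4*(-2 + P)**2)/7)
1/((44 - 16*(-49)) + w(13)) = 1/((44 - 16*(-49)) + (-8/7 - 4/7*13*(3 + (-2 + 13)**2))) = 1/((44 + 784) + (-8/7 - 4/7*13*(3 + 11**2))) = 1/(828 + (-8/7 - 4/7*13*(3 + 121))) = 1/(828 + (-8/7 - 4/7*13*124)) = 1/(828 + (-8/7 - 6448/7)) = 1/(828 - 6456/7) = 1/(-660/7) = -7/660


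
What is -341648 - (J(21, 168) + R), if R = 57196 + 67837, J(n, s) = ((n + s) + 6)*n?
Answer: -470776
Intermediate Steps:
J(n, s) = n*(6 + n + s) (J(n, s) = (6 + n + s)*n = n*(6 + n + s))
R = 125033
-341648 - (J(21, 168) + R) = -341648 - (21*(6 + 21 + 168) + 125033) = -341648 - (21*195 + 125033) = -341648 - (4095 + 125033) = -341648 - 1*129128 = -341648 - 129128 = -470776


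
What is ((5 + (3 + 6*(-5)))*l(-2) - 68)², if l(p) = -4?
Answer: 400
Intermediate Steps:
((5 + (3 + 6*(-5)))*l(-2) - 68)² = ((5 + (3 + 6*(-5)))*(-4) - 68)² = ((5 + (3 - 30))*(-4) - 68)² = ((5 - 27)*(-4) - 68)² = (-22*(-4) - 68)² = (88 - 68)² = 20² = 400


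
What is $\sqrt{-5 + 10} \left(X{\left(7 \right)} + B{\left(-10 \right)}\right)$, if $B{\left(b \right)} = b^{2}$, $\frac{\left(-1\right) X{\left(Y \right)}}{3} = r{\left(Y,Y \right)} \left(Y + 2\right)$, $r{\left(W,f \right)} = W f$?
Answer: $- 1223 \sqrt{5} \approx -2734.7$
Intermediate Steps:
$X{\left(Y \right)} = - 3 Y^{2} \left(2 + Y\right)$ ($X{\left(Y \right)} = - 3 Y Y \left(Y + 2\right) = - 3 Y^{2} \left(2 + Y\right)$)
$\sqrt{-5 + 10} \left(X{\left(7 \right)} + B{\left(-10 \right)}\right) = \sqrt{-5 + 10} \left(3 \cdot 7^{2} \left(-2 - 7\right) + \left(-10\right)^{2}\right) = \sqrt{5} \left(3 \cdot 49 \left(-2 - 7\right) + 100\right) = \sqrt{5} \left(3 \cdot 49 \left(-9\right) + 100\right) = \sqrt{5} \left(-1323 + 100\right) = \sqrt{5} \left(-1223\right) = - 1223 \sqrt{5}$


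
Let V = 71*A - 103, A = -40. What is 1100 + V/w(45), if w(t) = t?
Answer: 5173/5 ≈ 1034.6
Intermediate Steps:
V = -2943 (V = 71*(-40) - 103 = -2840 - 103 = -2943)
1100 + V/w(45) = 1100 - 2943/45 = 1100 - 2943*1/45 = 1100 - 327/5 = 5173/5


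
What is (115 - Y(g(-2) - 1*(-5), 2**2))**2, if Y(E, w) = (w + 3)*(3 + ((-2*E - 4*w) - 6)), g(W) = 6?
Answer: 161604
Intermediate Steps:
Y(E, w) = (3 + w)*(-3 - 4*w - 2*E) (Y(E, w) = (3 + w)*(3 + ((-4*w - 2*E) - 6)) = (3 + w)*(3 + (-6 - 4*w - 2*E)) = (3 + w)*(-3 - 4*w - 2*E))
(115 - Y(g(-2) - 1*(-5), 2**2))**2 = (115 - (-9 - 15*2**2 - 6*(6 - 1*(-5)) - 4*(2**2)**2 - 2*(6 - 1*(-5))*2**2))**2 = (115 - (-9 - 15*4 - 6*(6 + 5) - 4*4**2 - 2*(6 + 5)*4))**2 = (115 - (-9 - 60 - 6*11 - 4*16 - 2*11*4))**2 = (115 - (-9 - 60 - 66 - 64 - 88))**2 = (115 - 1*(-287))**2 = (115 + 287)**2 = 402**2 = 161604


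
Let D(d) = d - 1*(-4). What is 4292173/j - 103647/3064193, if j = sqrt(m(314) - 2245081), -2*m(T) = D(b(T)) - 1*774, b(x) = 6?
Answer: -103647/3064193 - 4292173*I*sqrt(249411)/748233 ≈ -0.033825 - 2864.8*I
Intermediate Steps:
D(d) = 4 + d (D(d) = d + 4 = 4 + d)
m(T) = 382 (m(T) = -((4 + 6) - 1*774)/2 = -(10 - 774)/2 = -1/2*(-764) = 382)
j = 3*I*sqrt(249411) (j = sqrt(382 - 2245081) = sqrt(-2244699) = 3*I*sqrt(249411) ≈ 1498.2*I)
4292173/j - 103647/3064193 = 4292173/((3*I*sqrt(249411))) - 103647/3064193 = 4292173*(-I*sqrt(249411)/748233) - 103647*1/3064193 = -4292173*I*sqrt(249411)/748233 - 103647/3064193 = -103647/3064193 - 4292173*I*sqrt(249411)/748233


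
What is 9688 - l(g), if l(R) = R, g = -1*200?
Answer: 9888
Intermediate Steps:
g = -200
9688 - l(g) = 9688 - 1*(-200) = 9688 + 200 = 9888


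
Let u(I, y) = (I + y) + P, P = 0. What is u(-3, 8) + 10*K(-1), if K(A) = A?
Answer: -5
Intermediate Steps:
u(I, y) = I + y (u(I, y) = (I + y) + 0 = I + y)
u(-3, 8) + 10*K(-1) = (-3 + 8) + 10*(-1) = 5 - 10 = -5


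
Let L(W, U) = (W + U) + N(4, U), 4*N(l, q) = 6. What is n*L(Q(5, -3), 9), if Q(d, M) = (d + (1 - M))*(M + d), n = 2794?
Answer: 79629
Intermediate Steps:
N(l, q) = 3/2 (N(l, q) = (¼)*6 = 3/2)
Q(d, M) = (M + d)*(1 + d - M) (Q(d, M) = (1 + d - M)*(M + d) = (M + d)*(1 + d - M))
L(W, U) = 3/2 + U + W (L(W, U) = (W + U) + 3/2 = (U + W) + 3/2 = 3/2 + U + W)
n*L(Q(5, -3), 9) = 2794*(3/2 + 9 + (-3 + 5 + 5² - 1*(-3)²)) = 2794*(3/2 + 9 + (-3 + 5 + 25 - 1*9)) = 2794*(3/2 + 9 + (-3 + 5 + 25 - 9)) = 2794*(3/2 + 9 + 18) = 2794*(57/2) = 79629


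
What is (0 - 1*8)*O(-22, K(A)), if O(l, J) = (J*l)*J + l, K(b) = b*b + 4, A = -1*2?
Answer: 11440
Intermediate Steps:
A = -2
K(b) = 4 + b**2 (K(b) = b**2 + 4 = 4 + b**2)
O(l, J) = l + l*J**2 (O(l, J) = l*J**2 + l = l + l*J**2)
(0 - 1*8)*O(-22, K(A)) = (0 - 1*8)*(-22*(1 + (4 + (-2)**2)**2)) = (0 - 8)*(-22*(1 + (4 + 4)**2)) = -(-176)*(1 + 8**2) = -(-176)*(1 + 64) = -(-176)*65 = -8*(-1430) = 11440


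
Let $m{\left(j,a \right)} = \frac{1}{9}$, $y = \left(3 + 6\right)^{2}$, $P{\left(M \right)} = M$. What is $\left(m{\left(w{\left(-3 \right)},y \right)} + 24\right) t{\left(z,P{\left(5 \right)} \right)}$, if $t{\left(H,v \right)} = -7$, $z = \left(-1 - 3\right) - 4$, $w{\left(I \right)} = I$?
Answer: $- \frac{1519}{9} \approx -168.78$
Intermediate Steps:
$y = 81$ ($y = 9^{2} = 81$)
$z = -8$ ($z = -4 - 4 = -8$)
$m{\left(j,a \right)} = \frac{1}{9}$
$\left(m{\left(w{\left(-3 \right)},y \right)} + 24\right) t{\left(z,P{\left(5 \right)} \right)} = \left(\frac{1}{9} + 24\right) \left(-7\right) = \frac{217}{9} \left(-7\right) = - \frac{1519}{9}$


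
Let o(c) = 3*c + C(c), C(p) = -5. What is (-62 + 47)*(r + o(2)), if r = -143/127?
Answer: 240/127 ≈ 1.8898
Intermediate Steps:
r = -143/127 (r = -143*1/127 = -143/127 ≈ -1.1260)
o(c) = -5 + 3*c (o(c) = 3*c - 5 = -5 + 3*c)
(-62 + 47)*(r + o(2)) = (-62 + 47)*(-143/127 + (-5 + 3*2)) = -15*(-143/127 + (-5 + 6)) = -15*(-143/127 + 1) = -15*(-16/127) = 240/127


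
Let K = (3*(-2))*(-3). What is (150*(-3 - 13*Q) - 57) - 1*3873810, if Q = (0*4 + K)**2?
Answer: -4506117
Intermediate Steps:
K = 18 (K = -6*(-3) = 18)
Q = 324 (Q = (0*4 + 18)**2 = (0 + 18)**2 = 18**2 = 324)
(150*(-3 - 13*Q) - 57) - 1*3873810 = (150*(-3 - 13*324) - 57) - 1*3873810 = (150*(-3 - 4212) - 57) - 3873810 = (150*(-4215) - 57) - 3873810 = (-632250 - 57) - 3873810 = -632307 - 3873810 = -4506117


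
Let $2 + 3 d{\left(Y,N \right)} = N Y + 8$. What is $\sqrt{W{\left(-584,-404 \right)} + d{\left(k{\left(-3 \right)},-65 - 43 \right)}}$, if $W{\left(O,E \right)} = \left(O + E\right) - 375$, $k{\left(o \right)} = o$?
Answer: $i \sqrt{1253} \approx 35.398 i$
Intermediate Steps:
$d{\left(Y,N \right)} = 2 + \frac{N Y}{3}$ ($d{\left(Y,N \right)} = - \frac{2}{3} + \frac{N Y + 8}{3} = - \frac{2}{3} + \frac{8 + N Y}{3} = - \frac{2}{3} + \left(\frac{8}{3} + \frac{N Y}{3}\right) = 2 + \frac{N Y}{3}$)
$W{\left(O,E \right)} = -375 + E + O$ ($W{\left(O,E \right)} = \left(E + O\right) - 375 = -375 + E + O$)
$\sqrt{W{\left(-584,-404 \right)} + d{\left(k{\left(-3 \right)},-65 - 43 \right)}} = \sqrt{\left(-375 - 404 - 584\right) + \left(2 + \frac{1}{3} \left(-65 - 43\right) \left(-3\right)\right)} = \sqrt{-1363 + \left(2 + \frac{1}{3} \left(-65 - 43\right) \left(-3\right)\right)} = \sqrt{-1363 + \left(2 + \frac{1}{3} \left(-108\right) \left(-3\right)\right)} = \sqrt{-1363 + \left(2 + 108\right)} = \sqrt{-1363 + 110} = \sqrt{-1253} = i \sqrt{1253}$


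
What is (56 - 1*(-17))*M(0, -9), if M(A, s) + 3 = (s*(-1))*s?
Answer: -6132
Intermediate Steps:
M(A, s) = -3 - s² (M(A, s) = -3 + (s*(-1))*s = -3 + (-s)*s = -3 - s²)
(56 - 1*(-17))*M(0, -9) = (56 - 1*(-17))*(-3 - 1*(-9)²) = (56 + 17)*(-3 - 1*81) = 73*(-3 - 81) = 73*(-84) = -6132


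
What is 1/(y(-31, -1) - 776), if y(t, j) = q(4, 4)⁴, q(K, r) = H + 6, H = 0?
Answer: 1/520 ≈ 0.0019231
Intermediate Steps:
q(K, r) = 6 (q(K, r) = 0 + 6 = 6)
y(t, j) = 1296 (y(t, j) = 6⁴ = 1296)
1/(y(-31, -1) - 776) = 1/(1296 - 776) = 1/520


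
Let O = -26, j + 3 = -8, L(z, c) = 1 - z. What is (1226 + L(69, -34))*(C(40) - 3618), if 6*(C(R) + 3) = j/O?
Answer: -109018945/26 ≈ -4.1930e+6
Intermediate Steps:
j = -11 (j = -3 - 8 = -11)
C(R) = -457/156 (C(R) = -3 + (-11/(-26))/6 = -3 + (-11*(-1/26))/6 = -3 + (⅙)*(11/26) = -3 + 11/156 = -457/156)
(1226 + L(69, -34))*(C(40) - 3618) = (1226 + (1 - 1*69))*(-457/156 - 3618) = (1226 + (1 - 69))*(-564865/156) = (1226 - 68)*(-564865/156) = 1158*(-564865/156) = -109018945/26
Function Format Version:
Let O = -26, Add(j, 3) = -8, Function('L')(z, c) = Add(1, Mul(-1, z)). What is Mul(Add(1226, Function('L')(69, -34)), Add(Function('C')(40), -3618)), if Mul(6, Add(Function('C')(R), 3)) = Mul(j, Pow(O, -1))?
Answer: Rational(-109018945, 26) ≈ -4.1930e+6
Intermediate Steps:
j = -11 (j = Add(-3, -8) = -11)
Function('C')(R) = Rational(-457, 156) (Function('C')(R) = Add(-3, Mul(Rational(1, 6), Mul(-11, Pow(-26, -1)))) = Add(-3, Mul(Rational(1, 6), Mul(-11, Rational(-1, 26)))) = Add(-3, Mul(Rational(1, 6), Rational(11, 26))) = Add(-3, Rational(11, 156)) = Rational(-457, 156))
Mul(Add(1226, Function('L')(69, -34)), Add(Function('C')(40), -3618)) = Mul(Add(1226, Add(1, Mul(-1, 69))), Add(Rational(-457, 156), -3618)) = Mul(Add(1226, Add(1, -69)), Rational(-564865, 156)) = Mul(Add(1226, -68), Rational(-564865, 156)) = Mul(1158, Rational(-564865, 156)) = Rational(-109018945, 26)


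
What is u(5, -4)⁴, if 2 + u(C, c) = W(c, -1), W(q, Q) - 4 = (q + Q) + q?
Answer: 2401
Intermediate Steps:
W(q, Q) = 4 + Q + 2*q (W(q, Q) = 4 + ((q + Q) + q) = 4 + ((Q + q) + q) = 4 + (Q + 2*q) = 4 + Q + 2*q)
u(C, c) = 1 + 2*c (u(C, c) = -2 + (4 - 1 + 2*c) = -2 + (3 + 2*c) = 1 + 2*c)
u(5, -4)⁴ = (1 + 2*(-4))⁴ = (1 - 8)⁴ = (-7)⁴ = 2401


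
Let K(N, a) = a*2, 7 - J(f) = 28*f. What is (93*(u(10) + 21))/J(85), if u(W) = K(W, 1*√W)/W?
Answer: -93/113 - 31*√10/3955 ≈ -0.84780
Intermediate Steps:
J(f) = 7 - 28*f
K(N, a) = 2*a
u(W) = 2/√W (u(W) = (2*(1*√W))/W = (2*√W)/W = 2/√W)
(93*(u(10) + 21))/J(85) = (93*(2/√10 + 21))/(7 - 28*85) = (93*(2*(√10/10) + 21))/(7 - 2380) = (93*(√10/5 + 21))/(-2373) = (93*(21 + √10/5))*(-1/2373) = (1953 + 93*√10/5)*(-1/2373) = -93/113 - 31*√10/3955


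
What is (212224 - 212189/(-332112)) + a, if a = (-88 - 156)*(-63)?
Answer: 75587574941/332112 ≈ 2.2760e+5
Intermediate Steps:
a = 15372 (a = -244*(-63) = 15372)
(212224 - 212189/(-332112)) + a = (212224 - 212189/(-332112)) + 15372 = (212224 - 212189*(-1/332112)) + 15372 = (212224 + 212189/332112) + 15372 = 70482349277/332112 + 15372 = 75587574941/332112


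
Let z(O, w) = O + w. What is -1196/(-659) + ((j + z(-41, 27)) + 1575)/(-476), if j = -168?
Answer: -49813/44812 ≈ -1.1116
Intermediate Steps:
-1196/(-659) + ((j + z(-41, 27)) + 1575)/(-476) = -1196/(-659) + ((-168 + (-41 + 27)) + 1575)/(-476) = -1196*(-1/659) + ((-168 - 14) + 1575)*(-1/476) = 1196/659 + (-182 + 1575)*(-1/476) = 1196/659 + 1393*(-1/476) = 1196/659 - 199/68 = -49813/44812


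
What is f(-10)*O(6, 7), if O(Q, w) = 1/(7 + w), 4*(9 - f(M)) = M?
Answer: 23/28 ≈ 0.82143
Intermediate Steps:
f(M) = 9 - M/4
f(-10)*O(6, 7) = (9 - ¼*(-10))/(7 + 7) = (9 + 5/2)/14 = (23/2)*(1/14) = 23/28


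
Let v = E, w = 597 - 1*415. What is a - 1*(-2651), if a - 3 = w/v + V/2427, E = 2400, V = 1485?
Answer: 2577170819/970800 ≈ 2654.7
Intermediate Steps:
w = 182 (w = 597 - 415 = 182)
v = 2400
a = 3580019/970800 (a = 3 + (182/2400 + 1485/2427) = 3 + (182*(1/2400) + 1485*(1/2427)) = 3 + (91/1200 + 495/809) = 3 + 667619/970800 = 3580019/970800 ≈ 3.6877)
a - 1*(-2651) = 3580019/970800 - 1*(-2651) = 3580019/970800 + 2651 = 2577170819/970800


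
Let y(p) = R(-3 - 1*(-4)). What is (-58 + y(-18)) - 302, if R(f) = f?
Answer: -359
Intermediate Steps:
y(p) = 1 (y(p) = -3 - 1*(-4) = -3 + 4 = 1)
(-58 + y(-18)) - 302 = (-58 + 1) - 302 = -57 - 302 = -359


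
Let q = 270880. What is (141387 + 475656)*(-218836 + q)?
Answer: 32113385892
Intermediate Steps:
(141387 + 475656)*(-218836 + q) = (141387 + 475656)*(-218836 + 270880) = 617043*52044 = 32113385892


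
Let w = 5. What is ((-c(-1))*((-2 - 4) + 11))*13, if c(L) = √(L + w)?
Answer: -130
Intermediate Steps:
c(L) = √(5 + L) (c(L) = √(L + 5) = √(5 + L))
((-c(-1))*((-2 - 4) + 11))*13 = ((-√(5 - 1))*((-2 - 4) + 11))*13 = ((-√4)*(-6 + 11))*13 = (-1*2*5)*13 = -2*5*13 = -10*13 = -130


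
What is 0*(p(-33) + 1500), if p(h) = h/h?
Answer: 0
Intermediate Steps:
p(h) = 1
0*(p(-33) + 1500) = 0*(1 + 1500) = 0*1501 = 0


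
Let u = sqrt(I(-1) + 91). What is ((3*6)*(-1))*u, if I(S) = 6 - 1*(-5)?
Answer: -18*sqrt(102) ≈ -181.79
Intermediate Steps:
I(S) = 11 (I(S) = 6 + 5 = 11)
u = sqrt(102) (u = sqrt(11 + 91) = sqrt(102) ≈ 10.100)
((3*6)*(-1))*u = ((3*6)*(-1))*sqrt(102) = (18*(-1))*sqrt(102) = -18*sqrt(102)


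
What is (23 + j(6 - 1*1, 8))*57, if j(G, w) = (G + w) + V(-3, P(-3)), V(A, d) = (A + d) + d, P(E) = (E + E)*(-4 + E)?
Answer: 6669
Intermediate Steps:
P(E) = 2*E*(-4 + E) (P(E) = (2*E)*(-4 + E) = 2*E*(-4 + E))
V(A, d) = A + 2*d
j(G, w) = 81 + G + w (j(G, w) = (G + w) + (-3 + 2*(2*(-3)*(-4 - 3))) = (G + w) + (-3 + 2*(2*(-3)*(-7))) = (G + w) + (-3 + 2*42) = (G + w) + (-3 + 84) = (G + w) + 81 = 81 + G + w)
(23 + j(6 - 1*1, 8))*57 = (23 + (81 + (6 - 1*1) + 8))*57 = (23 + (81 + (6 - 1) + 8))*57 = (23 + (81 + 5 + 8))*57 = (23 + 94)*57 = 117*57 = 6669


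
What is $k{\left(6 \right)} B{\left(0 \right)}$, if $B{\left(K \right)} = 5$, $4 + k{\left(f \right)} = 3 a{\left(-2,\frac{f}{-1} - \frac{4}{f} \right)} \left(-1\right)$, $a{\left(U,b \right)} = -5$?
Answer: $55$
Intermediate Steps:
$k{\left(f \right)} = 11$ ($k{\left(f \right)} = -4 + 3 \left(-5\right) \left(-1\right) = -4 - -15 = -4 + 15 = 11$)
$k{\left(6 \right)} B{\left(0 \right)} = 11 \cdot 5 = 55$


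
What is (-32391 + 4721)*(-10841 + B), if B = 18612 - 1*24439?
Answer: 461203560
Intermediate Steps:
B = -5827 (B = 18612 - 24439 = -5827)
(-32391 + 4721)*(-10841 + B) = (-32391 + 4721)*(-10841 - 5827) = -27670*(-16668) = 461203560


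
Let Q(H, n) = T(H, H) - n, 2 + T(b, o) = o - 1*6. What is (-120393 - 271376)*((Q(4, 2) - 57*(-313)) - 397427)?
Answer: 148712378248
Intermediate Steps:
T(b, o) = -8 + o (T(b, o) = -2 + (o - 1*6) = -2 + (o - 6) = -2 + (-6 + o) = -8 + o)
Q(H, n) = -8 + H - n (Q(H, n) = (-8 + H) - n = -8 + H - n)
(-120393 - 271376)*((Q(4, 2) - 57*(-313)) - 397427) = (-120393 - 271376)*(((-8 + 4 - 1*2) - 57*(-313)) - 397427) = -391769*(((-8 + 4 - 2) + 17841) - 397427) = -391769*((-6 + 17841) - 397427) = -391769*(17835 - 397427) = -391769*(-379592) = 148712378248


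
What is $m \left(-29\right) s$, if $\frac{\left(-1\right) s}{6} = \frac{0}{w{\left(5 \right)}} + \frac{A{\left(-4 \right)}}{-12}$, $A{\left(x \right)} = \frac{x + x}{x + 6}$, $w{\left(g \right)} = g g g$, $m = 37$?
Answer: $2146$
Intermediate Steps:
$w{\left(g \right)} = g^{3}$ ($w{\left(g \right)} = g^{2} g = g^{3}$)
$A{\left(x \right)} = \frac{2 x}{6 + x}$
$s = -2$ ($s = - 6 \left(\frac{0}{5^{3}} + \frac{2 \left(-4\right) \frac{1}{6 - 4}}{-12}\right) = - 6 \left(\frac{0}{125} + 2 \left(-4\right) \frac{1}{2} \left(- \frac{1}{12}\right)\right) = - 6 \left(0 \cdot \frac{1}{125} + 2 \left(-4\right) \frac{1}{2} \left(- \frac{1}{12}\right)\right) = - 6 \left(0 - - \frac{1}{3}\right) = - 6 \left(0 + \frac{1}{3}\right) = \left(-6\right) \frac{1}{3} = -2$)
$m \left(-29\right) s = 37 \left(-29\right) \left(-2\right) = \left(-1073\right) \left(-2\right) = 2146$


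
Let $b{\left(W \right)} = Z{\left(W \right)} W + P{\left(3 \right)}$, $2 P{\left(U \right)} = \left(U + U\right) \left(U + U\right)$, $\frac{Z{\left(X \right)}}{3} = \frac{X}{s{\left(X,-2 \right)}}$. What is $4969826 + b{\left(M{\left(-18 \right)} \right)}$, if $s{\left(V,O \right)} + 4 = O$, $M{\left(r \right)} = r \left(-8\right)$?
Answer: $4959476$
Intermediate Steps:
$M{\left(r \right)} = - 8 r$
$s{\left(V,O \right)} = -4 + O$
$Z{\left(X \right)} = - \frac{X}{2}$ ($Z{\left(X \right)} = 3 \frac{X}{-4 - 2} = 3 \frac{X}{-6} = 3 X \left(- \frac{1}{6}\right) = 3 \left(- \frac{X}{6}\right) = - \frac{X}{2}$)
$P{\left(U \right)} = 2 U^{2}$ ($P{\left(U \right)} = \frac{\left(U + U\right) \left(U + U\right)}{2} = \frac{2 U 2 U}{2} = \frac{4 U^{2}}{2} = 2 U^{2}$)
$b{\left(W \right)} = 18 - \frac{W^{2}}{2}$ ($b{\left(W \right)} = - \frac{W}{2} W + 2 \cdot 3^{2} = - \frac{W^{2}}{2} + 2 \cdot 9 = - \frac{W^{2}}{2} + 18 = 18 - \frac{W^{2}}{2}$)
$4969826 + b{\left(M{\left(-18 \right)} \right)} = 4969826 + \left(18 - \frac{\left(\left(-8\right) \left(-18\right)\right)^{2}}{2}\right) = 4969826 + \left(18 - \frac{144^{2}}{2}\right) = 4969826 + \left(18 - 10368\right) = 4969826 - 10350 = 4959476$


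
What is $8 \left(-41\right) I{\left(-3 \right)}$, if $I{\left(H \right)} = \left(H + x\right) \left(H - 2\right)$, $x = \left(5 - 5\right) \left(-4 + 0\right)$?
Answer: $-4920$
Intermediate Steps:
$x = 0$ ($x = 0 \left(-4\right) = 0$)
$I{\left(H \right)} = H \left(-2 + H\right)$ ($I{\left(H \right)} = \left(H + 0\right) \left(H - 2\right) = H \left(-2 + H\right)$)
$8 \left(-41\right) I{\left(-3 \right)} = 8 \left(-41\right) \left(- 3 \left(-2 - 3\right)\right) = - 328 \left(\left(-3\right) \left(-5\right)\right) = \left(-328\right) 15 = -4920$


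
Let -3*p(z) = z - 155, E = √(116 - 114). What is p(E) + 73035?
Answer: 219260/3 - √2/3 ≈ 73086.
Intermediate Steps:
E = √2 ≈ 1.4142
p(z) = 155/3 - z/3 (p(z) = -(z - 155)/3 = -(-155 + z)/3 = 155/3 - z/3)
p(E) + 73035 = (155/3 - √2/3) + 73035 = 219260/3 - √2/3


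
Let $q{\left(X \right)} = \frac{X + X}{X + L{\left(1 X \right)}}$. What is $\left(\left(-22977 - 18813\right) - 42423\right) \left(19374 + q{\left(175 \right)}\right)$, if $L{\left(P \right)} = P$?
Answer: $-1631626875$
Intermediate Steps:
$q{\left(X \right)} = 1$ ($q{\left(X \right)} = \frac{X + X}{X + 1 X} = \frac{2 X}{X + X} = \frac{2 X}{2 X} = 2 X \frac{1}{2 X} = 1$)
$\left(\left(-22977 - 18813\right) - 42423\right) \left(19374 + q{\left(175 \right)}\right) = \left(\left(-22977 - 18813\right) - 42423\right) \left(19374 + 1\right) = \left(-41790 - 42423\right) 19375 = \left(-84213\right) 19375 = -1631626875$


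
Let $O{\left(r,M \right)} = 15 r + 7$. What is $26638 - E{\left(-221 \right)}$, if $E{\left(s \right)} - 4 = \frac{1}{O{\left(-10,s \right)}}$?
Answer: $\frac{3808663}{143} \approx 26634.0$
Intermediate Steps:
$O{\left(r,M \right)} = 7 + 15 r$
$E{\left(s \right)} = \frac{571}{143}$ ($E{\left(s \right)} = 4 + \frac{1}{7 + 15 \left(-10\right)} = 4 + \frac{1}{7 - 150} = 4 + \frac{1}{-143} = 4 - \frac{1}{143} = \frac{571}{143}$)
$26638 - E{\left(-221 \right)} = 26638 - \frac{571}{143} = \frac{3808663}{143}$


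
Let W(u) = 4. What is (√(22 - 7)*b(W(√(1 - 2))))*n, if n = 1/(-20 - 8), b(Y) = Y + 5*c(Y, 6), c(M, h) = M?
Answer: -6*√15/7 ≈ -3.3197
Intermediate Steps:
b(Y) = 6*Y (b(Y) = Y + 5*Y = 6*Y)
n = -1/28 (n = 1/(-28) = -1/28 ≈ -0.035714)
(√(22 - 7)*b(W(√(1 - 2))))*n = (√(22 - 7)*(6*4))*(-1/28) = (√15*24)*(-1/28) = (24*√15)*(-1/28) = -6*√15/7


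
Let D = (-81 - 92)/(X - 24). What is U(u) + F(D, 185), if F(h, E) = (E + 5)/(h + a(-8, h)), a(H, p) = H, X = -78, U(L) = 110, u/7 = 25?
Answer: 51350/643 ≈ 79.860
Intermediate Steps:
u = 175 (u = 7*25 = 175)
D = 173/102 (D = (-81 - 92)/(-78 - 24) = -173/(-102) = -173*(-1/102) = 173/102 ≈ 1.6961)
F(h, E) = (5 + E)/(-8 + h) (F(h, E) = (E + 5)/(h - 8) = (5 + E)/(-8 + h))
U(u) + F(D, 185) = 110 + (5 + 185)/(-8 + 173/102) = 110 + 190/(-643/102) = 110 - 102/643*190 = 110 - 19380/643 = 51350/643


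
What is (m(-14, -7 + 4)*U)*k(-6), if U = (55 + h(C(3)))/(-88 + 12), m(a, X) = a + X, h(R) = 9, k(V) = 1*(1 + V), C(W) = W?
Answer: -1360/19 ≈ -71.579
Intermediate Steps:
k(V) = 1 + V
m(a, X) = X + a
U = -16/19 (U = (55 + 9)/(-88 + 12) = 64/(-76) = 64*(-1/76) = -16/19 ≈ -0.84210)
(m(-14, -7 + 4)*U)*k(-6) = (((-7 + 4) - 14)*(-16/19))*(1 - 6) = ((-3 - 14)*(-16/19))*(-5) = -17*(-16/19)*(-5) = (272/19)*(-5) = -1360/19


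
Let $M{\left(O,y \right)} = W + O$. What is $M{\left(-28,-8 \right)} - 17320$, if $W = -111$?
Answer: $-17459$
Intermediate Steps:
$M{\left(O,y \right)} = -111 + O$
$M{\left(-28,-8 \right)} - 17320 = \left(-111 - 28\right) - 17320 = -139 - 17320 = -17459$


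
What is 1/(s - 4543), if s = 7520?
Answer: 1/2977 ≈ 0.00033591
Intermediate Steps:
1/(s - 4543) = 1/(7520 - 4543) = 1/2977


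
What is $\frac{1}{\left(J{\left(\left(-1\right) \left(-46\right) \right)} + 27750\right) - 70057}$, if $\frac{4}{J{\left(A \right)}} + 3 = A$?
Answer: $- \frac{43}{1819197} \approx -2.3637 \cdot 10^{-5}$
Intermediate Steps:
$J{\left(A \right)} = \frac{4}{-3 + A}$
$\frac{1}{\left(J{\left(\left(-1\right) \left(-46\right) \right)} + 27750\right) - 70057} = \frac{1}{\left(\frac{4}{-3 - -46} + 27750\right) - 70057} = \frac{1}{\left(\frac{4}{-3 + 46} + 27750\right) - 70057} = \frac{1}{\left(\frac{4}{43} + 27750\right) - 70057} = \frac{1}{\frac{1193254}{43} - 70057} = \frac{1}{- \frac{1819197}{43}} = - \frac{43}{1819197}$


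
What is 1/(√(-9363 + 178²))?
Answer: √22321/22321 ≈ 0.0066933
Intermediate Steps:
1/(√(-9363 + 178²)) = 1/(√(-9363 + 31684)) = 1/(√22321) = √22321/22321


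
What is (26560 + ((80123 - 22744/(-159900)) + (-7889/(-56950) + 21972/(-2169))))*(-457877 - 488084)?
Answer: -2214560703498569012369/21946195050 ≈ -1.0091e+11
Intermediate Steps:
(26560 + ((80123 - 22744/(-159900)) + (-7889/(-56950) + 21972/(-2169))))*(-457877 - 488084) = (26560 + ((80123 - 22744*(-1/159900)) + (-7889*(-1/56950) + 21972*(-1/2169))))*(-945961) = (26560 + ((80123 + 5686/39975) + (7889/56950 - 7324/723)))*(-945961) = (26560 + (3202922611/39975 - 411398053/41174850))*(-945961) = (26560 + 1758178832431529/21946195050)*(-945961) = (2341069772959529/21946195050)*(-945961) = -2214560703498569012369/21946195050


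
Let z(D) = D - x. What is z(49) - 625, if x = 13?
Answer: -589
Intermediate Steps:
z(D) = -13 + D (z(D) = D - 1*13 = D - 13 = -13 + D)
z(49) - 625 = (-13 + 49) - 625 = 36 - 625 = -589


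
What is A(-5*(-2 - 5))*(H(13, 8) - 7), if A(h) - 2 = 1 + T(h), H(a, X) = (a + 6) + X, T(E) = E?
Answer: 760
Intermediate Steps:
H(a, X) = 6 + X + a (H(a, X) = (6 + a) + X = 6 + X + a)
A(h) = 3 + h (A(h) = 2 + (1 + h) = 3 + h)
A(-5*(-2 - 5))*(H(13, 8) - 7) = (3 - 5*(-2 - 5))*((6 + 8 + 13) - 7) = (3 - 5*(-7))*(27 - 7) = (3 + 35)*20 = 38*20 = 760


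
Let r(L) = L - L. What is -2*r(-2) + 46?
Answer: 46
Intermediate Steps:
r(L) = 0
-2*r(-2) + 46 = -2*0 + 46 = 0 + 46 = 46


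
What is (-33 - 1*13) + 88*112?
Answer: 9810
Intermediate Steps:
(-33 - 1*13) + 88*112 = (-33 - 13) + 9856 = -46 + 9856 = 9810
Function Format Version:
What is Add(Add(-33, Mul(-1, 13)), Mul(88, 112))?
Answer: 9810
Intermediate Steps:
Add(Add(-33, Mul(-1, 13)), Mul(88, 112)) = Add(Add(-33, -13), 9856) = Add(-46, 9856) = 9810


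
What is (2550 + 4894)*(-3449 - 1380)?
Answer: -35947076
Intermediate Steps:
(2550 + 4894)*(-3449 - 1380) = 7444*(-4829) = -35947076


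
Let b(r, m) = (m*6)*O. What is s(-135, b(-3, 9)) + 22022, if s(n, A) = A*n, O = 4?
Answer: -7138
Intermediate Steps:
b(r, m) = 24*m (b(r, m) = (m*6)*4 = (6*m)*4 = 24*m)
s(-135, b(-3, 9)) + 22022 = (24*9)*(-135) + 22022 = 216*(-135) + 22022 = -29160 + 22022 = -7138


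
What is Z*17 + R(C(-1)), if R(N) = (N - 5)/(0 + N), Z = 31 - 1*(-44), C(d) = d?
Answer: 1281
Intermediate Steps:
Z = 75 (Z = 31 + 44 = 75)
R(N) = (-5 + N)/N
Z*17 + R(C(-1)) = 75*17 + (-5 - 1)/(-1) = 1275 - 1*(-6) = 1275 + 6 = 1281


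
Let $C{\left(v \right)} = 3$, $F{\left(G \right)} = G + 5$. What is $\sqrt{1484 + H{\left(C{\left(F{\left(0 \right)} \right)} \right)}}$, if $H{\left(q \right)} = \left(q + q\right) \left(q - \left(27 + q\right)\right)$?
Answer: $\sqrt{1322} \approx 36.359$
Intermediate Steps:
$F{\left(G \right)} = 5 + G$
$H{\left(q \right)} = - 54 q$ ($H{\left(q \right)} = 2 q \left(-27\right) = - 54 q$)
$\sqrt{1484 + H{\left(C{\left(F{\left(0 \right)} \right)} \right)}} = \sqrt{1484 - 162} = \sqrt{1322}$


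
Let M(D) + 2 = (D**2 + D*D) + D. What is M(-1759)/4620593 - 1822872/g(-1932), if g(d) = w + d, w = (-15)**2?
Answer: 2811103263201/2629117417 ≈ 1069.2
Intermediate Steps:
w = 225
g(d) = 225 + d
M(D) = -2 + D + 2*D**2 (M(D) = -2 + ((D**2 + D*D) + D) = -2 + ((D**2 + D**2) + D) = -2 + (2*D**2 + D) = -2 + (D + 2*D**2) = -2 + D + 2*D**2)
M(-1759)/4620593 - 1822872/g(-1932) = (-2 - 1759 + 2*(-1759)**2)/4620593 - 1822872/(225 - 1932) = (-2 - 1759 + 2*3094081)*(1/4620593) - 1822872/(-1707) = (-2 - 1759 + 6188162)*(1/4620593) - 1822872*(-1/1707) = 6186401*(1/4620593) + 607624/569 = 6186401/4620593 + 607624/569 = 2811103263201/2629117417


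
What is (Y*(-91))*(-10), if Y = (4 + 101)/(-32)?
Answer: -47775/16 ≈ -2985.9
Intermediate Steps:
Y = -105/32 (Y = 105*(-1/32) = -105/32 ≈ -3.2813)
(Y*(-91))*(-10) = -105/32*(-91)*(-10) = (9555/32)*(-10) = -47775/16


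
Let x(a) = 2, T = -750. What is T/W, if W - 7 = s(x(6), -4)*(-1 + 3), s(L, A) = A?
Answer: 750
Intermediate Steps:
W = -1 (W = 7 - 4*(-1 + 3) = 7 - 4*2 = 7 - 8 = -1)
T/W = -750/(-1) = -750*(-1) = 750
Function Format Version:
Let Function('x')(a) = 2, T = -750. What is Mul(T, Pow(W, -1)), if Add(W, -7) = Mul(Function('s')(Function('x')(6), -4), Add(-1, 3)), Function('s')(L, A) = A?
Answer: 750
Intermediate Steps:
W = -1 (W = Add(7, Mul(-4, Add(-1, 3))) = Add(7, Mul(-4, 2)) = Add(7, -8) = -1)
Mul(T, Pow(W, -1)) = Mul(-750, Pow(-1, -1)) = Mul(-750, -1) = 750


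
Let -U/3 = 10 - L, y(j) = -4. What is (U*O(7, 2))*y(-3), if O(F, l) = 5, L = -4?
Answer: 840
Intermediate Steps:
U = -42 (U = -3*(10 - 1*(-4)) = -3*(10 + 4) = -3*14 = -42)
(U*O(7, 2))*y(-3) = -42*5*(-4) = -210*(-4) = 840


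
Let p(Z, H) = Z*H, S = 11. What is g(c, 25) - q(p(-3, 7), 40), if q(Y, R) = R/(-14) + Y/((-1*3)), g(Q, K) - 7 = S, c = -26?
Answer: 97/7 ≈ 13.857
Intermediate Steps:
g(Q, K) = 18 (g(Q, K) = 7 + 11 = 18)
p(Z, H) = H*Z
q(Y, R) = -Y/3 - R/14 (q(Y, R) = R*(-1/14) + Y/(-3) = -R/14 + Y*(-⅓) = -R/14 - Y/3 = -Y/3 - R/14)
g(c, 25) - q(p(-3, 7), 40) = 18 - (-7*(-3)/3 - 1/14*40) = 18 - (-⅓*(-21) - 20/7) = 18 - (7 - 20/7) = 18 - 1*29/7 = 18 - 29/7 = 97/7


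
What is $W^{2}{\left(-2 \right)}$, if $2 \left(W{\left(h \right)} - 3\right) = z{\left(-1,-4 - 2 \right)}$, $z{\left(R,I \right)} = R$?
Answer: $\frac{25}{4} \approx 6.25$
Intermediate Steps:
$W{\left(h \right)} = \frac{5}{2}$ ($W{\left(h \right)} = 3 + \frac{1}{2} \left(-1\right) = 3 - \frac{1}{2} = \frac{5}{2}$)
$W^{2}{\left(-2 \right)} = \left(\frac{5}{2}\right)^{2} = \frac{25}{4}$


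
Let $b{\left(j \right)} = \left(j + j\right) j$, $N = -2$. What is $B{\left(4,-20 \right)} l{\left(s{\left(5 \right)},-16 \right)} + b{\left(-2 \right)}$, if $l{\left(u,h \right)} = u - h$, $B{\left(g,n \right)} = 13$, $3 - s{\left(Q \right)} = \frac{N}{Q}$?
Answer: $\frac{1301}{5} \approx 260.2$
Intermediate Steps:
$s{\left(Q \right)} = 3 + \frac{2}{Q}$ ($s{\left(Q \right)} = 3 - - \frac{2}{Q} = 3 + \frac{2}{Q}$)
$b{\left(j \right)} = 2 j^{2}$ ($b{\left(j \right)} = 2 j j = 2 j^{2}$)
$B{\left(4,-20 \right)} l{\left(s{\left(5 \right)},-16 \right)} + b{\left(-2 \right)} = 13 \left(\left(3 + \frac{2}{5}\right) - -16\right) + 2 \left(-2\right)^{2} = 13 \left(\left(3 + 2 \cdot \frac{1}{5}\right) + 16\right) + 2 \cdot 4 = 13 \left(\left(3 + \frac{2}{5}\right) + 16\right) + 8 = 13 \left(\frac{17}{5} + 16\right) + 8 = 13 \cdot \frac{97}{5} + 8 = \frac{1261}{5} + 8 = \frac{1301}{5}$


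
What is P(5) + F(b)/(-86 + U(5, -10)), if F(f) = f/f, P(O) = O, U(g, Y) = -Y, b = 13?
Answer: 379/76 ≈ 4.9868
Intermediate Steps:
F(f) = 1
P(5) + F(b)/(-86 + U(5, -10)) = 5 + 1/(-86 - 1*(-10)) = 5 + 1/(-86 + 10) = 5 + 1/(-76) = 5 - 1/76*1 = 5 - 1/76 = 379/76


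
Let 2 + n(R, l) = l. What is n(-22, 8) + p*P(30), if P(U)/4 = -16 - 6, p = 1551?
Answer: -136482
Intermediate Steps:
n(R, l) = -2 + l
P(U) = -88 (P(U) = 4*(-16 - 6) = 4*(-22) = -88)
n(-22, 8) + p*P(30) = (-2 + 8) + 1551*(-88) = 6 - 136488 = -136482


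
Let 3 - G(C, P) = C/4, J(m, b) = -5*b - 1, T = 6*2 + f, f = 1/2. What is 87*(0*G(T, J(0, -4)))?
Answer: 0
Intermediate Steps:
f = 1/2 ≈ 0.50000
T = 25/2 (T = 6*2 + 1/2 = 12 + 1/2 = 25/2 ≈ 12.500)
J(m, b) = -1 - 5*b
G(C, P) = 3 - C/4
87*(0*G(T, J(0, -4))) = 87*(0*(3 - 1/4*25/2)) = 87*(0*(3 - 25/8)) = 87*(0*(-1/8)) = 87*0 = 0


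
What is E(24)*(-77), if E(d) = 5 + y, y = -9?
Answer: 308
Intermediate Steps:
E(d) = -4 (E(d) = 5 - 9 = -4)
E(24)*(-77) = -4*(-77) = 308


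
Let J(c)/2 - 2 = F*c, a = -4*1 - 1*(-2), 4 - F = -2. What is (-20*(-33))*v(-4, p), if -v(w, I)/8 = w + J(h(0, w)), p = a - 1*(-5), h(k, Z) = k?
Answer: 0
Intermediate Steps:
F = 6 (F = 4 - 1*(-2) = 4 + 2 = 6)
a = -2 (a = -4 + 2 = -2)
J(c) = 4 + 12*c (J(c) = 4 + 2*(6*c) = 4 + 12*c)
p = 3 (p = -2 - 1*(-5) = -2 + 5 = 3)
v(w, I) = -32 - 8*w (v(w, I) = -8*(w + (4 + 12*0)) = -8*(w + (4 + 0)) = -8*(w + 4) = -8*(4 + w) = -32 - 8*w)
(-20*(-33))*v(-4, p) = (-20*(-33))*(-32 - 8*(-4)) = 660*(-32 + 32) = 660*0 = 0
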